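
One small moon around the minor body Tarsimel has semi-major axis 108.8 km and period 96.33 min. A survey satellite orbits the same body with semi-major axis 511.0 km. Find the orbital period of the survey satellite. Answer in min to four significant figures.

T₂ ≈ 980.5 min

Kepler's third law: T² ∝ a³, so T₂ = T₁ (a₂/a₁)^(3/2).
a₂/a₁ = 4.697, (a₂/a₁)^(3/2) = 10.18.
T₂ = 96.33 × 10.18 = 980.5 min.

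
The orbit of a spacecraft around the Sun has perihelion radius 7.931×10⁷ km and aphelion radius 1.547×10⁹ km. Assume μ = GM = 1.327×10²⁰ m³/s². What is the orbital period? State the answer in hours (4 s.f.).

Semi-major axis a = (r_p + r_a)/2 = (7.9310×10⁷ + 1.5470×10⁹)/2 = 8.1316×10⁸ km = 8.132×10¹¹ m.
By Kepler's third law T = 2π√(a³/μ) = 2π × 6.365×10⁷ = 3.999×10⁸ s.
= 1.111×10⁵ hours.

T ≈ 111100 hours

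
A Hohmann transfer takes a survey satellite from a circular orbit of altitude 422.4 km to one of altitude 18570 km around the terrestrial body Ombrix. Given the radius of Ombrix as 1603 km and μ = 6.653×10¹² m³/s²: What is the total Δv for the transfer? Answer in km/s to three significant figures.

r₁ = 1603 + 422.4 = 2025.4 km = 2.0254×10⁶ m.
r₂ = 1603 + 18570 = 20173 km = 2.0173×10⁷ m.
Transfer ellipse a_t = (r₁ + r₂)/2 = 1.110×10⁷ m.
At r₁: circular v_c1 = √(μ/r₁) = 1812 m/s; transfer-periapsis v_p = √[μ(2/r₁ − 1/a_t)] = 2443 m/s.
Δv₁ = v_p − v_c1 = 631.0 m/s.
At r₂: circular v_c2 = √(μ/r₂) = 574.3 m/s; transfer-apoapsis v_a = √[μ(2/r₂ − 1/a_t)] = 245.3 m/s.
Δv₂ = v_c2 − v_a = 329.0 m/s.
Total Δv = Δv₁ + Δv₂ = 960.0 m/s = 0.96 km/s.

Δv_total ≈ 0.96 km/s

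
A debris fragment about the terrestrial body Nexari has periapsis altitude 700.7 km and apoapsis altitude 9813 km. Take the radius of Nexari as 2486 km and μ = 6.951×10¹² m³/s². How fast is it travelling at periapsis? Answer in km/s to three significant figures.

v ≈ 1.86 km/s

r_p = 2486 + 700.7 = 3186.7 km = 3.1867×10⁶ m.
r_a = 2486 + 9813 = 12299 km = 1.2299×10⁷ m.
Semi-major axis a = (r_p + r_a)/2 = 7742.9 km = 7.743×10⁶ m.
Vis-viva: v² = μ(2/r − 1/a) = 6.951×10¹² × (6.276×10⁻⁷ − 1.292×10⁻⁷) = 3.465×10⁶ m²/s².
v = 1861 m/s = 1.861 km/s.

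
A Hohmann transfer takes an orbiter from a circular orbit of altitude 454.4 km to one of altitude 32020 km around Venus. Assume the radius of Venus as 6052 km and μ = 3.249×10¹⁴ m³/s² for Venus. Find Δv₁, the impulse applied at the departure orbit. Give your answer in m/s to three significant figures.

r₁ = 6052 + 454.4 = 6506.4 km = 6.5064×10⁶ m.
r₂ = 6052 + 32020 = 38072 km = 3.8072×10⁷ m.
Transfer ellipse a_t = (r₁ + r₂)/2 = 2.229×10⁷ m.
At r₁: circular v_c1 = √(μ/r₁) = 7067 m/s; transfer-periapsis v_p = √[μ(2/r₁ − 1/a_t)] = 9235 m/s.
Δv₁ = v_p − v_c1 = 2169 m/s.

Δv ≈ 2170 m/s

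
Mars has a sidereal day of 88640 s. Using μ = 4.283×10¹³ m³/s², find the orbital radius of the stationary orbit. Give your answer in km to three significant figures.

A synchronous orbit has period T, so by Kepler's third law a = (μT²/4π²)^(1/3).
μT²/4π² = 4.283×10¹³ × (8.864×10⁴)² / 39.48 = 8.524×10²¹ m³.
a = 2.043×10⁷ m = 20428 km.

r_sync ≈ 20400 km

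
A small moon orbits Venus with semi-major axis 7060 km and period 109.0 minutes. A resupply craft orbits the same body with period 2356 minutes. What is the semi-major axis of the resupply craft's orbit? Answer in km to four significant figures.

a₂ ≈ 54780 km

Kepler's third law: a³ ∝ T², so a₂ = a₁ (T₂/T₁)^(2/3).
T₂/T₁ = 21.61, (T₂/T₁)^(2/3) = 7.759.
a₂ = 7060 × 7.759 = 54780 km.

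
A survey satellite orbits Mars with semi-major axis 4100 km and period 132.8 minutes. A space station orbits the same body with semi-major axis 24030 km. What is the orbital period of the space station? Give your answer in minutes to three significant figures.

T₂ ≈ 1880 minutes

Kepler's third law: T² ∝ a³, so T₂ = T₁ (a₂/a₁)^(3/2).
a₂/a₁ = 5.861, (a₂/a₁)^(3/2) = 14.19.
T₂ = 132.8 × 14.19 = 1884 minutes.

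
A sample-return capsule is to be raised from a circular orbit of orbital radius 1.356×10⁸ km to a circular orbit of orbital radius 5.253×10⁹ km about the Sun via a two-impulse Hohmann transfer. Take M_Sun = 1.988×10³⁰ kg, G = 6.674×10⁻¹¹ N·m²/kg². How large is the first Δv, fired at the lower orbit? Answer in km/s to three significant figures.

μ = GM = 6.674×10⁻¹¹ × 1.988×10³⁰ = 1.327×10²⁰ m³/s².
r₁ = 1.356×10⁸ km = 1.356×10¹¹ m.
r₂ = 5.253×10⁹ km = 5.253×10¹² m.
Transfer ellipse a_t = (r₁ + r₂)/2 = 2.694×10¹² m.
At r₁: circular v_c1 = √(μ/r₁) = 31280 m/s; transfer-perihelion v_p = √[μ(2/r₁ − 1/a_t)] = 43680 m/s.
Δv₁ = v_p − v_c1 = 12400 m/s.
= 12.40 km/s.

Δv ≈ 12.4 km/s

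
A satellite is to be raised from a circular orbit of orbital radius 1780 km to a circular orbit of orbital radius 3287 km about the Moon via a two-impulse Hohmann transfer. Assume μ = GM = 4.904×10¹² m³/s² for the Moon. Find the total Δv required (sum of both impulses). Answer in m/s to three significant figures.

r₁ = 1780 km = 1.780×10⁶ m.
r₂ = 3287 km = 3.287×10⁶ m.
Transfer ellipse a_t = (r₁ + r₂)/2 = 2.534×10⁶ m.
At r₁: circular v_c1 = √(μ/r₁) = 1660 m/s; transfer-perilune v_p = √[μ(2/r₁ − 1/a_t)] = 1891 m/s.
Δv₁ = v_p − v_c1 = 230.8 m/s.
At r₂: circular v_c2 = √(μ/r₂) = 1221 m/s; transfer-apolune v_a = √[μ(2/r₂ − 1/a_t)] = 1024 m/s.
Δv₂ = v_c2 − v_a = 197.6 m/s.
Total Δv = Δv₁ + Δv₂ = 428.4 m/s.

Δv_total ≈ 428 m/s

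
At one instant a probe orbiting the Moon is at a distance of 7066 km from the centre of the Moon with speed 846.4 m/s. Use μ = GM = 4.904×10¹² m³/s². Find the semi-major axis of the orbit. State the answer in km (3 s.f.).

r = 7.066×10⁶ m.
Vis-viva rearranged: 1/a = 2/r − v²/μ = 2.830×10⁻⁷ − 1.461×10⁻⁷ = 1.370×10⁻⁷ m⁻¹.
a = 7.301×10⁶ m = 7301.3 km.

a ≈ 7300 km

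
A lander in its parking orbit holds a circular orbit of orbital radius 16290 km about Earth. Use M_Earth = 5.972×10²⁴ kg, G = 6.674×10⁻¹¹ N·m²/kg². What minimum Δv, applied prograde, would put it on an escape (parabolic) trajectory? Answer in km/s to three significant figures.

Δv ≈ 2.05 km/s

μ = GM = 6.674×10⁻¹¹ × 5.972×10²⁴ = 3.986×10¹⁴ m³/s².
r = 16290 km = 1.629×10⁷ m.
Circular speed v_c = √(μ/r) = 4946 m/s.
Escape speed v_esc = √(2μ/r) = √2 × v_c = 6995 m/s.
Δv = v_esc − v_c = 2049 m/s = 2.049 km/s.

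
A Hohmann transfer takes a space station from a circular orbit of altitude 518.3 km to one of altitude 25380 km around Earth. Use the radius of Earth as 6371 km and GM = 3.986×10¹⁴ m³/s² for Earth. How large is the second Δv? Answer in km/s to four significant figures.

r₁ = 6371 + 518.3 = 6889.3 km = 6.8893×10⁶ m.
r₂ = 6371 + 25380 = 31751 km = 3.1751×10⁷ m.
Transfer ellipse a_t = (r₁ + r₂)/2 = 1.932×10⁷ m.
At r₁: circular v_c1 = √(μ/r₁) = 7606 m/s; transfer-perigee v_p = √[μ(2/r₁ − 1/a_t)] = 9751 m/s.
At r₂: circular v_c2 = √(μ/r₂) = 3543 m/s; transfer-apogee v_a = √[μ(2/r₂ − 1/a_t)] = 2116 m/s.
Δv₂ = v_c2 − v_a = 1427 m/s.
= 1.427 km/s.

Δv ≈ 1.427 km/s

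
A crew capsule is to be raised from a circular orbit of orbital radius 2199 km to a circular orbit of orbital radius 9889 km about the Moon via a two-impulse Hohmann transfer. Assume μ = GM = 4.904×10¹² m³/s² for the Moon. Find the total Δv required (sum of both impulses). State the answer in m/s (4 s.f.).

r₁ = 2199 km = 2.199×10⁶ m.
r₂ = 9889 km = 9.889×10⁶ m.
Transfer ellipse a_t = (r₁ + r₂)/2 = 6.044×10⁶ m.
At r₁: circular v_c1 = √(μ/r₁) = 1493 m/s; transfer-perilune v_p = √[μ(2/r₁ − 1/a_t)] = 1910 m/s.
Δv₁ = v_p − v_c1 = 416.8 m/s.
At r₂: circular v_c2 = √(μ/r₂) = 704.2 m/s; transfer-apolune v_a = √[μ(2/r₂ − 1/a_t)] = 424.8 m/s.
Δv₂ = v_c2 − v_a = 279.4 m/s.
Total Δv = Δv₁ + Δv₂ = 696.3 m/s.

Δv_total ≈ 696.3 m/s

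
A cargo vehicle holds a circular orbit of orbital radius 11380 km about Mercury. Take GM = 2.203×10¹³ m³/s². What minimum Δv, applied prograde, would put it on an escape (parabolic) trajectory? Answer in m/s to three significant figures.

r = 11380 km = 1.138×10⁷ m.
Circular speed v_c = √(μ/r) = 1391 m/s.
Escape speed v_esc = √(2μ/r) = √2 × v_c = 1968 m/s.
Δv = v_esc − v_c = 576.3 m/s.

Δv ≈ 576 m/s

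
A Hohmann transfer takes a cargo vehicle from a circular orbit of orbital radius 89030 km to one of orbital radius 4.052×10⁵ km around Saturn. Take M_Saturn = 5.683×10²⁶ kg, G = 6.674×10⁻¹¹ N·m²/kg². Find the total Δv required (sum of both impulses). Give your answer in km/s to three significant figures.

μ = GM = 6.674×10⁻¹¹ × 5.683×10²⁶ = 3.793×10¹⁶ m³/s².
r₁ = 89030 km = 8.903×10⁷ m.
r₂ = 4.052×10⁵ km = 4.052×10⁸ m.
Transfer ellipse a_t = (r₁ + r₂)/2 = 2.471×10⁸ m.
At r₁: circular v_c1 = √(μ/r₁) = 20640 m/s; transfer-perikrone v_p = √[μ(2/r₁ − 1/a_t)] = 26430 m/s.
Δv₁ = v_p − v_c1 = 5790 m/s.
At r₂: circular v_c2 = √(μ/r₂) = 9675 m/s; transfer-apokrone v_a = √[μ(2/r₂ − 1/a_t)] = 5807 m/s.
Δv₂ = v_c2 − v_a = 3868 m/s.
Total Δv = Δv₁ + Δv₂ = 9658 m/s = 9.658 km/s.

Δv_total ≈ 9.66 km/s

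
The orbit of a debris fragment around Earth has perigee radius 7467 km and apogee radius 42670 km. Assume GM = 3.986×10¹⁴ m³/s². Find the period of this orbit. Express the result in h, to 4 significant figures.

Semi-major axis a = (r_p + r_a)/2 = (7467.0 + 42670)/2 = 25068 km = 2.507×10⁷ m.
By Kepler's third law T = 2π√(a³/μ) = 2π × 6.287×10³ = 3.950×10⁴ s.
= 10.97 h.

T ≈ 10.97 h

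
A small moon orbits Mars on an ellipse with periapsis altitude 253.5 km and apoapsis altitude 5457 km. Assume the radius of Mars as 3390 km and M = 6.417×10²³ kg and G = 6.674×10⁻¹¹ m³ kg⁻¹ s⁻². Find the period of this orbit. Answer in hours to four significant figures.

T ≈ 4.162 hours

μ = GM = 6.674×10⁻¹¹ × 6.417×10²³ = 4.283×10¹³ m³/s².
r_p = 3390 + 253.5 = 3643.5 km = 3.6435×10⁶ m.
r_a = 3390 + 5457 = 8847.0 km = 8.8470×10⁶ m.
Semi-major axis a = (r_p + r_a)/2 = (3643.5 + 8847.0)/2 = 6245.2 km = 6.245×10⁶ m.
By Kepler's third law T = 2π√(a³/μ) = 2π × 2.385×10³ = 1.498×10⁴ s.
= 4.162 hours.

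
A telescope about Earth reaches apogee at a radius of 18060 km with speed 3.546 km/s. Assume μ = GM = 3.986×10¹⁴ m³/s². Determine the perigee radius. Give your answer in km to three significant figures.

r_a = 1.806×10⁷ m.
Specific energy ε = v²/2 − μ/r = -1.578×10⁷ J/kg, so a = −μ/(2ε) = 1.263×10⁷ m.
The apsides satisfy r_p + r_a = 2a, so the perigee radius is 2a − r_a = 7.194×10⁶ m = 7193.7 km.

perigee radius ≈ 7190 km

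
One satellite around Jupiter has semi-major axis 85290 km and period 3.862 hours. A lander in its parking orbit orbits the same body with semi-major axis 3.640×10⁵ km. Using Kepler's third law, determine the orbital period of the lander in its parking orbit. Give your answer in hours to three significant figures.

Kepler's third law: T² ∝ a³, so T₂ = T₁ (a₂/a₁)^(3/2).
a₂/a₁ = 4.268, (a₂/a₁)^(3/2) = 8.817.
T₂ = 3.862 × 8.817 = 34.05 hours.

T₂ ≈ 34.1 hours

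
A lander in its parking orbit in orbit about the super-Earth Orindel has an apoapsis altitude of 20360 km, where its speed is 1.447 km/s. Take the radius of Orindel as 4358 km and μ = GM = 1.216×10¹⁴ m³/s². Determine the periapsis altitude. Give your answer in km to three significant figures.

periapsis altitude ≈ 2320 km

r_a = 4358 + 20360 = 24718 km = 2.472×10⁷ m.
Specific energy ε = v²/2 − μ/r = -3.873×10⁶ J/kg, so a = −μ/(2ε) = 1.570×10⁷ m.
The apsides satisfy r_p + r_a = 2a, so the periapsis radius is 2a − r_a = 6.682×10⁶ m = 6682.2 km.
Periapsis altitude = 6682.2 − 4358 = 2324.2 km.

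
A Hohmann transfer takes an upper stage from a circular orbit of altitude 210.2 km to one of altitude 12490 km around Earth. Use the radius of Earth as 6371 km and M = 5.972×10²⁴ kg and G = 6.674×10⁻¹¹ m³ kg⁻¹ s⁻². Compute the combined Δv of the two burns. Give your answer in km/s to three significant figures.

μ = GM = 6.674×10⁻¹¹ × 5.972×10²⁴ = 3.986×10¹⁴ m³/s².
r₁ = 6371 + 210.2 = 6581.2 km = 6.5812×10⁶ m.
r₂ = 6371 + 12490 = 18861 km = 1.8861×10⁷ m.
Transfer ellipse a_t = (r₁ + r₂)/2 = 1.272×10⁷ m.
At r₁: circular v_c1 = √(μ/r₁) = 7782 m/s; transfer-perigee v_p = √[μ(2/r₁ − 1/a_t)] = 9476 m/s.
Δv₁ = v_p − v_c1 = 1694 m/s.
At r₂: circular v_c2 = √(μ/r₂) = 4597 m/s; transfer-apogee v_a = √[μ(2/r₂ − 1/a_t)] = 3306 m/s.
Δv₂ = v_c2 − v_a = 1291 m/s.
Total Δv = Δv₁ + Δv₂ = 2984 m/s = 2.984 km/s.

Δv_total ≈ 2.98 km/s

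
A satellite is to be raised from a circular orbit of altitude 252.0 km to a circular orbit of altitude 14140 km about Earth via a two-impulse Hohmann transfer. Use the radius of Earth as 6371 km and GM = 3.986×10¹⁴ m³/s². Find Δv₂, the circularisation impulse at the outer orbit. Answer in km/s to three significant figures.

r₁ = 6371 + 252.0 = 6623.0 km = 6.6230×10⁶ m.
r₂ = 6371 + 14140 = 20511 km = 2.0511×10⁷ m.
Transfer ellipse a_t = (r₁ + r₂)/2 = 1.357×10⁷ m.
At r₁: circular v_c1 = √(μ/r₁) = 7758 m/s; transfer-perigee v_p = √[μ(2/r₁ − 1/a_t)] = 9539 m/s.
At r₂: circular v_c2 = √(μ/r₂) = 4408 m/s; transfer-apogee v_a = √[μ(2/r₂ − 1/a_t)] = 3080 m/s.
Δv₂ = v_c2 − v_a = 1328 m/s.
= 1.328 km/s.

Δv ≈ 1.33 km/s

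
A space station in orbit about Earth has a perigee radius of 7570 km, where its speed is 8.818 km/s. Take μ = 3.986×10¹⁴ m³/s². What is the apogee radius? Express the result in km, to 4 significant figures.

r_p = 7.570×10⁶ m.
Specific energy ε = v²/2 − μ/r = -1.378×10⁷ J/kg, so a = −μ/(2ε) = 1.447×10⁷ m.
The apsides satisfy r_p + r_a = 2a, so the apogee radius is 2a − r_p = 2.136×10⁷ m = 21363 km.

apogee radius ≈ 21360 km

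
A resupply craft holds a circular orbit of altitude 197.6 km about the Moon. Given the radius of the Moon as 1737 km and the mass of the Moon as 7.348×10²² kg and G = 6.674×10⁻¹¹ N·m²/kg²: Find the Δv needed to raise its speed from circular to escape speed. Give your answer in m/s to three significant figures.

Δv ≈ 659 m/s

μ = GM = 6.674×10⁻¹¹ × 7.348×10²² = 4.904×10¹² m³/s².
r = 1737 + 197.6 = 1934.6 km = 1.9346×10⁶ m.
Circular speed v_c = √(μ/r) = 1592 m/s.
Escape speed v_esc = √(2μ/r) = √2 × v_c = 2252 m/s.
Δv = v_esc − v_c = 659.5 m/s.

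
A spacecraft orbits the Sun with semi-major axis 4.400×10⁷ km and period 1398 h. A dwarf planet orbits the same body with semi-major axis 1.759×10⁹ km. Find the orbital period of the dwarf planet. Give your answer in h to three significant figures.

T₂ ≈ 3.53×10⁵ h

Kepler's third law: T² ∝ a³, so T₂ = T₁ (a₂/a₁)^(3/2).
a₂/a₁ = 39.98, (a₂/a₁)^(3/2) = 252.8.
T₂ = 1398 × 252.8 = 3.534×10⁵ h.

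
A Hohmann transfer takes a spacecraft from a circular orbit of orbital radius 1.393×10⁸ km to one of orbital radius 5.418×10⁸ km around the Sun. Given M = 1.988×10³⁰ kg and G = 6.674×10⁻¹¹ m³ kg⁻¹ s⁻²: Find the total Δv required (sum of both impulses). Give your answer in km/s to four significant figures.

μ = GM = 6.674×10⁻¹¹ × 1.988×10³⁰ = 1.327×10²⁰ m³/s².
r₁ = 1.393×10⁸ km = 1.393×10¹¹ m.
r₂ = 5.418×10⁸ km = 5.418×10¹¹ m.
Transfer ellipse a_t = (r₁ + r₂)/2 = 3.406×10¹¹ m.
At r₁: circular v_c1 = √(μ/r₁) = 30860 m/s; transfer-perihelion v_p = √[μ(2/r₁ − 1/a_t)] = 38930 m/s.
Δv₁ = v_p − v_c1 = 8065 m/s.
At r₂: circular v_c2 = √(μ/r₂) = 15650 m/s; transfer-aphelion v_a = √[μ(2/r₂ − 1/a_t)] = 10010 m/s.
Δv₂ = v_c2 − v_a = 5640 m/s.
Total Δv = Δv₁ + Δv₂ = 13710 m/s = 13.71 km/s.

Δv_total ≈ 13.71 km/s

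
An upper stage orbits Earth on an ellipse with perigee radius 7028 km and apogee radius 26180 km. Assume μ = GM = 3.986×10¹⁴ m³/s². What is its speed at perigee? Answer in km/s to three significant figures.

v ≈ 9.46 km/s

Semi-major axis a = (r_p + r_a)/2 = 16604 km = 1.660×10⁷ m.
Vis-viva: v² = μ(2/r − 1/a) = 3.986×10¹⁴ × (2.846×10⁻⁷ − 6.023×10⁻⁸) = 8.943×10⁷ m²/s².
v = 9457 m/s = 9.457 km/s.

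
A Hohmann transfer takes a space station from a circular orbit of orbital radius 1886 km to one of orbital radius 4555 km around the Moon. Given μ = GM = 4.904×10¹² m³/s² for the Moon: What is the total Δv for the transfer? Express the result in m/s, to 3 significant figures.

Δv_total ≈ 549 m/s

r₁ = 1886 km = 1.886×10⁶ m.
r₂ = 4555 km = 4.555×10⁶ m.
Transfer ellipse a_t = (r₁ + r₂)/2 = 3.220×10⁶ m.
At r₁: circular v_c1 = √(μ/r₁) = 1613 m/s; transfer-perilune v_p = √[μ(2/r₁ − 1/a_t)] = 1918 m/s.
Δv₁ = v_p − v_c1 = 305.2 m/s.
At r₂: circular v_c2 = √(μ/r₂) = 1038 m/s; transfer-apolune v_a = √[μ(2/r₂ − 1/a_t)] = 794.0 m/s.
Δv₂ = v_c2 − v_a = 243.6 m/s.
Total Δv = Δv₁ + Δv₂ = 548.8 m/s.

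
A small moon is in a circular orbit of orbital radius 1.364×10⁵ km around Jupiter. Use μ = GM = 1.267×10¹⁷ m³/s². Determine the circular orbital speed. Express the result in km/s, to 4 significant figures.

r = 1.364×10⁵ km = 1.364×10⁸ m.
For a circular orbit v = √(μ/r) = √(1.267×10¹⁷ / 1.364×10⁸) = √(9.289×10⁸) = 30480 m/s.
That is 30.48 km/s.

v ≈ 30.48 km/s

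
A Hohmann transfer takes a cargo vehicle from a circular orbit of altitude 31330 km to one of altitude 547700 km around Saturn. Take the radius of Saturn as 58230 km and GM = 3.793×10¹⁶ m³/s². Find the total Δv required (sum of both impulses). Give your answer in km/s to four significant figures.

Δv_total ≈ 10.48 km/s

r₁ = 58230 + 31330 = 89560 km = 8.9560×10⁷ m.
r₂ = 58230 + 547700 = 605930 km = 6.0593×10⁸ m.
Transfer ellipse a_t = (r₁ + r₂)/2 = 3.477×10⁸ m.
At r₁: circular v_c1 = √(μ/r₁) = 20580 m/s; transfer-perikrone v_p = √[μ(2/r₁ − 1/a_t)] = 27170 m/s.
Δv₁ = v_p − v_c1 = 6586 m/s.
At r₂: circular v_c2 = √(μ/r₂) = 7912 m/s; transfer-apokrone v_a = √[μ(2/r₂ − 1/a_t)] = 4015 m/s.
Δv₂ = v_c2 − v_a = 3897 m/s.
Total Δv = Δv₁ + Δv₂ = 10480 m/s = 10.48 km/s.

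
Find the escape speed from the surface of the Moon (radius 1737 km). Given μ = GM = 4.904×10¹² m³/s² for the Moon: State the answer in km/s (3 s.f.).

r = R = 1.737×10⁶ m.
Escape speed v_esc = √(2μ/r) = √(2 × 4.904×10¹² / 1.737×10⁶) = √(5.647×10⁶) = 2376 m/s.
= 2.376 km/s.

v_esc ≈ 2.38 km/s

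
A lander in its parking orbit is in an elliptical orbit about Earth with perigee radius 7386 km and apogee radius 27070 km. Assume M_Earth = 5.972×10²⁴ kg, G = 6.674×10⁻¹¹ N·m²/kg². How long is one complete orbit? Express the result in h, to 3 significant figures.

μ = GM = 6.674×10⁻¹¹ × 5.972×10²⁴ = 3.986×10¹⁴ m³/s².
Semi-major axis a = (r_p + r_a)/2 = (7386.0 + 27070)/2 = 17228 km = 1.723×10⁷ m.
By Kepler's third law T = 2π√(a³/μ) = 2π × 3.582×10³ = 2.251×10⁴ s.
= 6.251 h.

T ≈ 6.25 h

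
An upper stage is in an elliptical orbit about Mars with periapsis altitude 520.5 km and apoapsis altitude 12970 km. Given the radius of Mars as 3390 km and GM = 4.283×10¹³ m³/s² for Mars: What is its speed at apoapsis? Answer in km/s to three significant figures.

r_p = 3390 + 520.5 = 3910.5 km = 3.9105×10⁶ m.
r_a = 3390 + 12970 = 16360 km = 1.6360×10⁷ m.
Semi-major axis a = (r_p + r_a)/2 = 10135 km = 1.014×10⁷ m.
Vis-viva: v² = μ(2/r − 1/a) = 4.283×10¹³ × (1.222×10⁻⁷ − 9.867×10⁻⁸) = 1.010×10⁶ m²/s².
v = 1005 m/s = 1.005 km/s.

v ≈ 1.01 km/s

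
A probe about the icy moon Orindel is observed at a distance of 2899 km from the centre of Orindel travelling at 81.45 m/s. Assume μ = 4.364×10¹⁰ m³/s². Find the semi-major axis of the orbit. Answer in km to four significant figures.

r = 2.899×10⁶ m.
Specific orbital energy ε = v²/2 − μ/r = (81.45)²/2 − 4.364×10¹⁰/2.899×10⁶ = -1.174×10⁴ J/kg.
Since ε = −μ/(2a), a = −μ/(2ε) = 1.859×10⁶ m = 1859.2 km.

a ≈ 1859 km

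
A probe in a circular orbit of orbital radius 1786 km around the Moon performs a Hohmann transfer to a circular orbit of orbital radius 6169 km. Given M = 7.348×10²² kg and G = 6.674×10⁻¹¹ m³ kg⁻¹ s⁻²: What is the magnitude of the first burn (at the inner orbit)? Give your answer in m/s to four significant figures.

μ = GM = 6.674×10⁻¹¹ × 7.348×10²² = 4.904×10¹² m³/s².
r₁ = 1786 km = 1.786×10⁶ m.
r₂ = 6169 km = 6.169×10⁶ m.
Transfer ellipse a_t = (r₁ + r₂)/2 = 3.978×10⁶ m.
At r₁: circular v_c1 = √(μ/r₁) = 1657 m/s; transfer-perilune v_p = √[μ(2/r₁ − 1/a_t)] = 2064 m/s.
Δv₁ = v_p − v_c1 = 406.6 m/s.

Δv ≈ 406.6 m/s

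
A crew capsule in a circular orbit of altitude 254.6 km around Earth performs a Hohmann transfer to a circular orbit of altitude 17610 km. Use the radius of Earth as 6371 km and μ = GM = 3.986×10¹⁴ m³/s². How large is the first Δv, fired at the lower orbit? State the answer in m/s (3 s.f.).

Δv ≈ 1950 m/s

r₁ = 6371 + 254.6 = 6625.6 km = 6.6256×10⁶ m.
r₂ = 6371 + 17610 = 23981 km = 2.3981×10⁷ m.
Transfer ellipse a_t = (r₁ + r₂)/2 = 1.530×10⁷ m.
At r₁: circular v_c1 = √(μ/r₁) = 7756 m/s; transfer-perigee v_p = √[μ(2/r₁ − 1/a_t)] = 9710 m/s.
Δv₁ = v_p − v_c1 = 1953 m/s.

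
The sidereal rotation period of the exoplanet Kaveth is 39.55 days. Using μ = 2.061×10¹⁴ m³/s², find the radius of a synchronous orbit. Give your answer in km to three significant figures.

T = 39.55 days = 3.417×10⁶ s.
A synchronous orbit has period T, so by Kepler's third law a = (μT²/4π²)^(1/3).
μT²/4π² = 2.061×10¹⁴ × (3.417×10⁶)² / 39.48 = 6.096×10²⁵ m³.
a = 3.936×10⁸ m = 3.9356×10⁵ km.

r_sync ≈ 3.94×10⁵ km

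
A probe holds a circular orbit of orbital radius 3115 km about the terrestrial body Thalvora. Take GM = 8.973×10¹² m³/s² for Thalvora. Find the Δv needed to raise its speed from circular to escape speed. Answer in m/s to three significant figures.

r = 3115 km = 3.115×10⁶ m.
Circular speed v_c = √(μ/r) = 1697 m/s.
Escape speed v_esc = √(2μ/r) = √2 × v_c = 2400 m/s.
Δv = v_esc − v_c = 703.0 m/s.

Δv ≈ 703 m/s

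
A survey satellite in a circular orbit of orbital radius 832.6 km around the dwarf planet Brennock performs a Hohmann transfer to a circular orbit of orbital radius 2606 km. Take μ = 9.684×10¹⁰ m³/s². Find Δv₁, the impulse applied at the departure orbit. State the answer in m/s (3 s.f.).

r₁ = 832.6 km = 8.326×10⁵ m.
r₂ = 2606 km = 2.606×10⁶ m.
Transfer ellipse a_t = (r₁ + r₂)/2 = 1.719×10⁶ m.
At r₁: circular v_c1 = √(μ/r₁) = 341.0 m/s; transfer-periapsis v_p = √[μ(2/r₁ − 1/a_t)] = 419.9 m/s.
Δv₁ = v_p − v_c1 = 78.83 m/s.

Δv ≈ 78.8 m/s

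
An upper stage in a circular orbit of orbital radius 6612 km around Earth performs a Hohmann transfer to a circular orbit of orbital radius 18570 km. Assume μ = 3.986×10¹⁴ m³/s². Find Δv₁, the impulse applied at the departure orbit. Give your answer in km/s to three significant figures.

Δv ≈ 1.66 km/s

r₁ = 6612 km = 6.612×10⁶ m.
r₂ = 18570 km = 1.857×10⁷ m.
Transfer ellipse a_t = (r₁ + r₂)/2 = 1.259×10⁷ m.
At r₁: circular v_c1 = √(μ/r₁) = 7764 m/s; transfer-perigee v_p = √[μ(2/r₁ − 1/a_t)] = 9429 m/s.
Δv₁ = v_p − v_c1 = 1665 m/s.
= 1.665 km/s.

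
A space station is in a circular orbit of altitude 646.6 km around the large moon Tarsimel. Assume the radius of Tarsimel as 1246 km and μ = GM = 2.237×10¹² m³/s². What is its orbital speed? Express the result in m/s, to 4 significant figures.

v ≈ 1087 m/s

r = 1246 + 646.6 = 1892.6 km = 1.8926×10⁶ m.
For a circular orbit v = √(μ/r) = √(2.237×10¹² / 1.893×10⁶) = √(1.182×10⁶) = 1087 m/s.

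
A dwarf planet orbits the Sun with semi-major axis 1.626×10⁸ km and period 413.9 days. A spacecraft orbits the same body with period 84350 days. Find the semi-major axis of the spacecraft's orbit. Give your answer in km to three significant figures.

Kepler's third law: a³ ∝ T², so a₂ = a₁ (T₂/T₁)^(2/3).
T₂/T₁ = 203.8, (T₂/T₁)^(2/3) = 34.63.
a₂ = 1.626×10⁸ × 34.63 = 5.631×10⁹ km.

a₂ ≈ 5.63×10⁹ km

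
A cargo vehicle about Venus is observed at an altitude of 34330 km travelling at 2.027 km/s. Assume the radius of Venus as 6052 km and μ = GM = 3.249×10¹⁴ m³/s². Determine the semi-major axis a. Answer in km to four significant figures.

a ≈ 27110 km

r = 6052 + 34330 = 40382 km = 4.038×10⁷ m.
Vis-viva rearranged: 1/a = 2/r − v²/μ = 4.953×10⁻⁸ − 1.265×10⁻⁸ = 3.688×10⁻⁸ m⁻¹.
a = 2.711×10⁷ m = 27114 km.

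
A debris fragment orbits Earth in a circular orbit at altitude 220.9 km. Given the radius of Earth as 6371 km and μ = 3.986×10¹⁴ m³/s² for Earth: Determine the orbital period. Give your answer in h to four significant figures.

T ≈ 1.480 h

r = 6371 + 220.9 = 6591.9 km = 6.5919×10⁶ m.
Kepler's third law: T = 2π√(r³/μ) = 2π√((6.592×10⁶)³ / 3.986×10¹⁴).
r³/μ = 7.186×10⁵ s², so T = 2π × 8.477×10² = 5.326×10³ s.
Converting: 5.326×10³ s ÷ 3600 = 1.480 h.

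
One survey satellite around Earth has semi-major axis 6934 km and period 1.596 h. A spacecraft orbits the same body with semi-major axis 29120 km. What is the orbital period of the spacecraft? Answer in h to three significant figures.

T₂ ≈ 13.7 h

Kepler's third law: T² ∝ a³, so T₂ = T₁ (a₂/a₁)^(3/2).
a₂/a₁ = 4.200, (a₂/a₁)^(3/2) = 8.606.
T₂ = 1.596 × 8.606 = 13.74 h.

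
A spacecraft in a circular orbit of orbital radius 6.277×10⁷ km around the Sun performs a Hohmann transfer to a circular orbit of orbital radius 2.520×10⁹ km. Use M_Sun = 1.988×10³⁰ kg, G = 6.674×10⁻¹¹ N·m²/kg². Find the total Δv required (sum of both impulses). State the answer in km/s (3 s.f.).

Δv_total ≈ 23.9 km/s

μ = GM = 6.674×10⁻¹¹ × 1.988×10³⁰ = 1.327×10²⁰ m³/s².
r₁ = 6.277×10⁷ km = 6.277×10¹⁰ m.
r₂ = 2.520×10⁹ km = 2.520×10¹² m.
Transfer ellipse a_t = (r₁ + r₂)/2 = 1.291×10¹² m.
At r₁: circular v_c1 = √(μ/r₁) = 45980 m/s; transfer-perihelion v_p = √[μ(2/r₁ − 1/a_t)] = 64220 m/s.
Δv₁ = v_p − v_c1 = 18250 m/s.
At r₂: circular v_c2 = √(μ/r₂) = 7256 m/s; transfer-aphelion v_a = √[μ(2/r₂ − 1/a_t)] = 1600 m/s.
Δv₂ = v_c2 − v_a = 5656 m/s.
Total Δv = Δv₁ + Δv₂ = 23900 m/s = 23.90 km/s.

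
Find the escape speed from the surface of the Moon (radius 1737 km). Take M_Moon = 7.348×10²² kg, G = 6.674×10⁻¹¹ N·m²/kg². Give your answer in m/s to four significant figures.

μ = GM = 6.674×10⁻¹¹ × 7.348×10²² = 4.904×10¹² m³/s².
r = R = 1.737×10⁶ m.
Escape speed v_esc = √(2μ/r) = √(2 × 4.904×10¹² / 1.737×10⁶) = √(5.647×10⁶) = 2376 m/s.

v_esc ≈ 2376 m/s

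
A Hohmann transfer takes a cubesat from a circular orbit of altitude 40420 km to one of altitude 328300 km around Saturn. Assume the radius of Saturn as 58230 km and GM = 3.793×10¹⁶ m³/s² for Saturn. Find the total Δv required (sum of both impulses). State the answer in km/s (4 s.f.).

Δv_total ≈ 8.732 km/s

r₁ = 58230 + 40420 = 98650 km = 9.8650×10⁷ m.
r₂ = 58230 + 328300 = 386530 km = 3.8653×10⁸ m.
Transfer ellipse a_t = (r₁ + r₂)/2 = 2.426×10⁸ m.
At r₁: circular v_c1 = √(μ/r₁) = 19610 m/s; transfer-perikrone v_p = √[μ(2/r₁ − 1/a_t)] = 24750 m/s.
Δv₁ = v_p − v_c1 = 5143 m/s.
At r₂: circular v_c2 = √(μ/r₂) = 9906 m/s; transfer-apokrone v_a = √[μ(2/r₂ − 1/a_t)] = 6317 m/s.
Δv₂ = v_c2 − v_a = 3589 m/s.
Total Δv = Δv₁ + Δv₂ = 8732 m/s = 8.732 km/s.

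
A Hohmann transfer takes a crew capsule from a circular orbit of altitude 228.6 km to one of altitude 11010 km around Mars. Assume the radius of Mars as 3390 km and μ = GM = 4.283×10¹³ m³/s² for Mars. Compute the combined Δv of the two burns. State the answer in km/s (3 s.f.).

r₁ = 3390 + 228.6 = 3618.6 km = 3.6186×10⁶ m.
r₂ = 3390 + 11010 = 14400 km = 1.4400×10⁷ m.
Transfer ellipse a_t = (r₁ + r₂)/2 = 9.009×10⁶ m.
At r₁: circular v_c1 = √(μ/r₁) = 3440 m/s; transfer-periapsis v_p = √[μ(2/r₁ − 1/a_t)] = 4350 m/s.
Δv₁ = v_p − v_c1 = 909.1 m/s.
At r₂: circular v_c2 = √(μ/r₂) = 1725 m/s; transfer-apoapsis v_a = √[μ(2/r₂ − 1/a_t)] = 1093 m/s.
Δv₂ = v_c2 − v_a = 631.6 m/s.
Total Δv = Δv₁ + Δv₂ = 1541 m/s = 1.541 km/s.

Δv_total ≈ 1.54 km/s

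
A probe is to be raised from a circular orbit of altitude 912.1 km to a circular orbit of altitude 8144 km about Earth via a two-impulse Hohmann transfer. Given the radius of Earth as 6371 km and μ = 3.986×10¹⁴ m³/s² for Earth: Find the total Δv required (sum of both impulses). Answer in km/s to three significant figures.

r₁ = 6371 + 912.1 = 7283.1 km = 7.2831×10⁶ m.
r₂ = 6371 + 8144 = 14515 km = 1.4515×10⁷ m.
Transfer ellipse a_t = (r₁ + r₂)/2 = 1.090×10⁷ m.
At r₁: circular v_c1 = √(μ/r₁) = 7398 m/s; transfer-perigee v_p = √[μ(2/r₁ − 1/a_t)] = 8537 m/s.
Δv₁ = v_p − v_c1 = 1139 m/s.
At r₂: circular v_c2 = √(μ/r₂) = 5240 m/s; transfer-apogee v_a = √[μ(2/r₂ − 1/a_t)] = 4284 m/s.
Δv₂ = v_c2 − v_a = 956.6 m/s.
Total Δv = Δv₁ + Δv₂ = 2096 m/s = 2.096 km/s.

Δv_total ≈ 2.10 km/s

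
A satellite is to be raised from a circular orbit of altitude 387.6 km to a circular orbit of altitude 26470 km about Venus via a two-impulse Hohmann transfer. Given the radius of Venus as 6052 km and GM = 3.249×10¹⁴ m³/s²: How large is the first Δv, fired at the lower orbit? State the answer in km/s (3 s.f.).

r₁ = 6052 + 387.6 = 6439.6 km = 6.4396×10⁶ m.
r₂ = 6052 + 26470 = 32522 km = 3.2522×10⁷ m.
Transfer ellipse a_t = (r₁ + r₂)/2 = 1.948×10⁷ m.
At r₁: circular v_c1 = √(μ/r₁) = 7103 m/s; transfer-periapsis v_p = √[μ(2/r₁ − 1/a_t)] = 9178 m/s.
Δv₁ = v_p − v_c1 = 2075 m/s.
= 2.075 km/s.

Δv ≈ 2.07 km/s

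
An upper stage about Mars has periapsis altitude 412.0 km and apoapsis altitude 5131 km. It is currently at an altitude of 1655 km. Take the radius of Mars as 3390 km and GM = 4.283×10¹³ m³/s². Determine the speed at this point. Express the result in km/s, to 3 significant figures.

r_p = 3390 + 412.0 = 3802.0 km = 3.8020×10⁶ m.
r_a = 3390 + 5131 = 8521.0 km = 8.5210×10⁶ m.
r = 3390 + 1655 = 5045.0 km = 5.045×10⁶ m.
Semi-major axis a = (r_p + r_a)/2 = 6161.5 km = 6.162×10⁶ m.
Vis-viva: v² = μ(2/r − 1/a) = 4.283×10¹³ × (3.964×10⁻⁷ − 1.623×10⁻⁷) = 1.003×10⁷ m²/s².
v = 3167 m/s = 3.167 km/s.

v ≈ 3.17 km/s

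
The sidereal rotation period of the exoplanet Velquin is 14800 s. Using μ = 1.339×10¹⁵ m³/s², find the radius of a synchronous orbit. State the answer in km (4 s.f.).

A synchronous orbit has period T, so by Kepler's third law a = (μT²/4π²)^(1/3).
μT²/4π² = 1.339×10¹⁵ × (1.480×10⁴)² / 39.48 = 7.429×10²¹ m³.
a = 1.951×10⁷ m = 19513 km.

r_sync ≈ 19510 km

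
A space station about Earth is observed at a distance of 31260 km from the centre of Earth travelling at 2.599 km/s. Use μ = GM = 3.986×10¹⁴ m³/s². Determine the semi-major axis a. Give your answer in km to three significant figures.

r = 3.126×10⁷ m.
Specific orbital energy ε = v²/2 − μ/r = (2599)²/2 − 3.986×10¹⁴/3.126×10⁷ = -9.374×10⁶ J/kg.
Since ε = −μ/(2a), a = −μ/(2ε) = 2.126×10⁷ m = 21262 km.

a ≈ 21300 km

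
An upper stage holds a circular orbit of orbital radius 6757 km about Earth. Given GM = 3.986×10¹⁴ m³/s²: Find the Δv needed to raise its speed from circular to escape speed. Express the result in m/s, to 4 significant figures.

Δv ≈ 3181 m/s

r = 6757 km = 6.757×10⁶ m.
Circular speed v_c = √(μ/r) = 7681 m/s.
Escape speed v_esc = √(2μ/r) = √2 × v_c = 10860 m/s.
Δv = v_esc − v_c = 3181 m/s.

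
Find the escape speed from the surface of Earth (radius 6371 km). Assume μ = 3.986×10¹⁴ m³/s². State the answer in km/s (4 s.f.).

v_esc ≈ 11.19 km/s

r = R = 6.371×10⁶ m.
Escape speed v_esc = √(2μ/r) = √(2 × 3.986×10¹⁴ / 6.371×10⁶) = √(1.251×10⁸) = 11190 m/s.
= 11.19 km/s.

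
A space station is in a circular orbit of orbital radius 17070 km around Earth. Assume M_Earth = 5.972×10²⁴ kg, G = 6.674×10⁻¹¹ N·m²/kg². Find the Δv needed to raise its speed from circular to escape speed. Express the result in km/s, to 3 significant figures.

μ = GM = 6.674×10⁻¹¹ × 5.972×10²⁴ = 3.986×10¹⁴ m³/s².
r = 17070 km = 1.707×10⁷ m.
Circular speed v_c = √(μ/r) = 4832 m/s.
Escape speed v_esc = √(2μ/r) = √2 × v_c = 6834 m/s.
Δv = v_esc − v_c = 2002 m/s = 2.002 km/s.

Δv ≈ 2.00 km/s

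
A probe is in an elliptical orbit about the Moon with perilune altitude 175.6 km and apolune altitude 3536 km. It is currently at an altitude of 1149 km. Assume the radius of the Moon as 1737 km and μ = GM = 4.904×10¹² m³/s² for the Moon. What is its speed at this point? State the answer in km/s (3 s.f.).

r_p = 1737 + 175.6 = 1912.6 km = 1.9126×10⁶ m.
r_a = 1737 + 3536 = 5273.0 km = 5.2730×10⁶ m.
r = 1737 + 1149 = 2886.0 km = 2.886×10⁶ m.
Semi-major axis a = (r_p + r_a)/2 = 3592.8 km = 3.593×10⁶ m.
Vis-viva: v² = μ(2/r − 1/a) = 4.904×10¹² × (6.930×10⁻⁷ − 2.783×10⁻⁷) = 2.034×10⁶ m²/s².
v = 1426 m/s = 1.426 km/s.

v ≈ 1.43 km/s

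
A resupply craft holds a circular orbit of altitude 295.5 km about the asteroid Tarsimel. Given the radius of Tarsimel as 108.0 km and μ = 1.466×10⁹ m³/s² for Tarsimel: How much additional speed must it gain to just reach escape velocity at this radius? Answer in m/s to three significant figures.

r = 108.0 + 295.5 = 403.50 km = 4.0350×10⁵ m.
Circular speed v_c = √(μ/r) = 60.28 m/s.
Escape speed v_esc = √(2μ/r) = √2 × v_c = 85.24 m/s.
Δv = v_esc − v_c = 24.97 m/s.

Δv ≈ 25.0 m/s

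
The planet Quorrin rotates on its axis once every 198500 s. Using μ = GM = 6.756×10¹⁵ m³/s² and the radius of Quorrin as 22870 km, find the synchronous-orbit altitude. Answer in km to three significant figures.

h_sync ≈ 1.66×10⁵ km

A synchronous orbit has period T, so by Kepler's third law a = (μT²/4π²)^(1/3).
μT²/4π² = 6.756×10¹⁵ × (1.985×10⁵)² / 39.48 = 6.743×10²⁴ m³.
a = 1.889×10⁸ m = 1.8892×10⁵ km.
Altitude h = a − R = 1.8892×10⁵ − 22870 = 1.6605×10⁵ km.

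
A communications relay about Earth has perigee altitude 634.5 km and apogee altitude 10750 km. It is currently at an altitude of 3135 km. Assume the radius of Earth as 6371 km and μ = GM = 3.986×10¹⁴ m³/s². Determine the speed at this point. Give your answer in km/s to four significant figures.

r_p = 6371 + 634.5 = 7005.5 km = 7.0055×10⁶ m.
r_a = 6371 + 10750 = 17121 km = 1.7121×10⁷ m.
r = 6371 + 3135 = 9506.0 km = 9.506×10⁶ m.
Semi-major axis a = (r_p + r_a)/2 = 12063 km = 1.206×10⁷ m.
Vis-viva: v² = μ(2/r − 1/a) = 3.986×10¹⁴ × (2.104×10⁻⁷ − 8.290×10⁻⁸) = 5.082×10⁷ m²/s².
v = 7129 m/s = 7.129 km/s.

v ≈ 7.129 km/s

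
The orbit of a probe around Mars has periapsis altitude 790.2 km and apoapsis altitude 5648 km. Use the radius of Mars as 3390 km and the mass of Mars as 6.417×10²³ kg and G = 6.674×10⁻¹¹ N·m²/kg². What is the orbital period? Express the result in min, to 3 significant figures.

μ = GM = 6.674×10⁻¹¹ × 6.417×10²³ = 4.283×10¹³ m³/s².
r_p = 3390 + 790.2 = 4180.2 km = 4.1802×10⁶ m.
r_a = 3390 + 5648 = 9038.0 km = 9.0380×10⁶ m.
Semi-major axis a = (r_p + r_a)/2 = (4180.2 + 9038.0)/2 = 6609.1 km = 6.609×10⁶ m.
By Kepler's third law T = 2π√(a³/μ) = 2π × 2.596×10³ = 1.631×10⁴ s.
= 271.9 min.

T ≈ 272 min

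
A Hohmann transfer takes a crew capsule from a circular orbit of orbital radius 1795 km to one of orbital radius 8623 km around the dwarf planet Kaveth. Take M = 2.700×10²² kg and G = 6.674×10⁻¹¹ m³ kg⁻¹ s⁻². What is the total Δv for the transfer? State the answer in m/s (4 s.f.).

μ = GM = 6.674×10⁻¹¹ × 2.700×10²² = 1.802×10¹² m³/s².
r₁ = 1795 km = 1.795×10⁶ m.
r₂ = 8623 km = 8.623×10⁶ m.
Transfer ellipse a_t = (r₁ + r₂)/2 = 5.209×10⁶ m.
At r₁: circular v_c1 = √(μ/r₁) = 1002 m/s; transfer-periapsis v_p = √[μ(2/r₁ − 1/a_t)] = 1289 m/s.
Δv₁ = v_p − v_c1 = 287.2 m/s.
At r₂: circular v_c2 = √(μ/r₂) = 457.1 m/s; transfer-apoapsis v_a = √[μ(2/r₂ − 1/a_t)] = 268.3 m/s.
Δv₂ = v_c2 − v_a = 188.8 m/s.
Total Δv = Δv₁ + Δv₂ = 476.0 m/s.

Δv_total ≈ 476.0 m/s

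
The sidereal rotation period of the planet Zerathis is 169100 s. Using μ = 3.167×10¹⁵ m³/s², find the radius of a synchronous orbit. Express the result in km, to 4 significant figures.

A synchronous orbit has period T, so by Kepler's third law a = (μT²/4π²)^(1/3).
μT²/4π² = 3.167×10¹⁵ × (1.691×10⁵)² / 39.48 = 2.294×10²⁴ m³.
a = 1.319×10⁸ m = 1.3188×10⁵ km.

r_sync ≈ 1.319×10⁵ km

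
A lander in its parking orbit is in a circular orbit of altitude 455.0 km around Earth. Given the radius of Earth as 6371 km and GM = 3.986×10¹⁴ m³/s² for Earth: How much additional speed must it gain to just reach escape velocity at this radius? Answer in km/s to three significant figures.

r = 6371 + 455.0 = 6826.0 km = 6.8260×10⁶ m.
Circular speed v_c = √(μ/r) = 7642 m/s.
Escape speed v_esc = √(2μ/r) = √2 × v_c = 10810 m/s.
Δv = v_esc − v_c = 3165 m/s = 3.165 km/s.

Δv ≈ 3.17 km/s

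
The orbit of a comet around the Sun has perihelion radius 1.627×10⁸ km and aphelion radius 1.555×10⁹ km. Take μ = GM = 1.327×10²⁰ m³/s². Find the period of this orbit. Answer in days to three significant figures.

Semi-major axis a = (r_p + r_a)/2 = (1.6270×10⁸ + 1.5550×10⁹)/2 = 8.5885×10⁸ km = 8.588×10¹¹ m.
By Kepler's third law T = 2π√(a³/μ) = 2π × 6.909×10⁷ = 4.341×10⁸ s.
= 5025 days.

T ≈ 5020 days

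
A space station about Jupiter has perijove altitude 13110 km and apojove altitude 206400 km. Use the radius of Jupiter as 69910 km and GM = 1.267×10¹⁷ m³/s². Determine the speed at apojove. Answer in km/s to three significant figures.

v ≈ 14.6 km/s

r_p = 69910 + 13110 = 83020 km = 8.3020×10⁷ m.
r_a = 69910 + 206400 = 276310 km = 2.7631×10⁸ m.
Semi-major axis a = (r_p + r_a)/2 = 1.7966×10⁵ km = 1.797×10⁸ m.
Vis-viva: v² = μ(2/r − 1/a) = 1.267×10¹⁷ × (7.238×10⁻⁹ − 5.566×10⁻⁹) = 2.119×10⁸ m²/s².
v = 14560 m/s = 14.56 km/s.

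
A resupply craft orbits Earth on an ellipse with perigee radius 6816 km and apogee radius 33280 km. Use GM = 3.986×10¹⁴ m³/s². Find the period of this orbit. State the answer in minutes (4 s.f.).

Semi-major axis a = (r_p + r_a)/2 = (6816.0 + 33280)/2 = 20048 km = 2.005×10⁷ m.
By Kepler's third law T = 2π√(a³/μ) = 2π × 4.496×10³ = 2.825×10⁴ s.
= 470.8 minutes.

T ≈ 470.8 minutes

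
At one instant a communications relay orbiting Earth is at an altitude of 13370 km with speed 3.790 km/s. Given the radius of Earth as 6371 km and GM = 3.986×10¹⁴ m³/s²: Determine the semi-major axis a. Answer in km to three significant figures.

a ≈ 15300 km

r = 6371 + 13370 = 19741 km = 1.974×10⁷ m.
Specific orbital energy ε = v²/2 − μ/r = (3790)²/2 − 3.986×10¹⁴/1.974×10⁷ = -1.301×10⁷ J/kg.
Since ε = −μ/(2a), a = −μ/(2ε) = 1.532×10⁷ m = 15320 km.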